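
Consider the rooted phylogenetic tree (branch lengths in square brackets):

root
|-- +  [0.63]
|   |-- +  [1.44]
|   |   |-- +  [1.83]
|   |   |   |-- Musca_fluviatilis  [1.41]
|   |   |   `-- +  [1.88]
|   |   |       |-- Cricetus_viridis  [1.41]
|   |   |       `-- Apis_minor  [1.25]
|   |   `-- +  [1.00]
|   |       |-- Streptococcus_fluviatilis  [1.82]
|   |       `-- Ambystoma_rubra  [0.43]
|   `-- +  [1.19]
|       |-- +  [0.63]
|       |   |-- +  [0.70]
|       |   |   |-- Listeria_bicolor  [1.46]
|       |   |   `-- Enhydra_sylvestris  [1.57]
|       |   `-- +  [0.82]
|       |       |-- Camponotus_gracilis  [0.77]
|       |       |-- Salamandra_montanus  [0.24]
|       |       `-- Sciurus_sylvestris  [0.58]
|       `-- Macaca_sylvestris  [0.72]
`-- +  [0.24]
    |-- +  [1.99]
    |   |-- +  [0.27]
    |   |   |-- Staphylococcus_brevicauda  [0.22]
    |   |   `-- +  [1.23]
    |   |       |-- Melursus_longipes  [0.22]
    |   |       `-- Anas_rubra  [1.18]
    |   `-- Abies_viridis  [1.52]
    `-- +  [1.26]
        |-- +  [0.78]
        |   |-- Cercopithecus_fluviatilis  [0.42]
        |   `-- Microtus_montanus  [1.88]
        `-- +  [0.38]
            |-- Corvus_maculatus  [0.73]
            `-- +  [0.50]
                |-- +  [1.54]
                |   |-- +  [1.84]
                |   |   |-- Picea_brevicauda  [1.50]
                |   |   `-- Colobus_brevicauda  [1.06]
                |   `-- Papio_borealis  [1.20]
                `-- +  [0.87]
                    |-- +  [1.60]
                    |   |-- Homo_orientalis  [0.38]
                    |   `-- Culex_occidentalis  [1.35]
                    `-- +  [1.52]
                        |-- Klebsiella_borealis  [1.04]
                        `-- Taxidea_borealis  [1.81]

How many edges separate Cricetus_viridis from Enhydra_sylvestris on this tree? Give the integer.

8

The MRCA of Cricetus_viridis and Enhydra_sylvestris is the node subtending (((Musca_fluviatilis,(Cricetus_viridis,Apis_minor)),(Streptococcus_fluviatilis,Ambystoma_rubra)),(((Listeria_bicolor,Enhydra_sylvestris),(Camponotus_gracilis,Salamandra_montanus,Sciurus_sylvestris)),Macaca_sylvestris)).
From Cricetus_viridis up to that node: 4 branches. From Enhydra_sylvestris up to the same node: 4 branches. Total: 4 + 4 = 8.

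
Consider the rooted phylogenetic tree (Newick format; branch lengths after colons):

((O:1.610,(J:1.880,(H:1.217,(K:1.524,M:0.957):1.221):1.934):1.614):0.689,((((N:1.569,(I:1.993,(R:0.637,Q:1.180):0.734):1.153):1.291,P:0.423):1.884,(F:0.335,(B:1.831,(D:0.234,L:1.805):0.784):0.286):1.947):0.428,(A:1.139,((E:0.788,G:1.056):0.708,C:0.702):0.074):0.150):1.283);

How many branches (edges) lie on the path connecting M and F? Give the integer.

9

The MRCA of M and F is the root of the tree.
From M up to that node: 5 branches. From F up to the same node: 4 branches. Total: 5 + 4 = 9.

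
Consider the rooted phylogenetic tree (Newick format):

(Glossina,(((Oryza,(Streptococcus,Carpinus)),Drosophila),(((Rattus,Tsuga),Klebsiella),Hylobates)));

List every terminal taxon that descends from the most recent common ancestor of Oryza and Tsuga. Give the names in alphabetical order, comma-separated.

Carpinus, Drosophila, Hylobates, Klebsiella, Oryza, Rattus, Streptococcus, Tsuga

Tracing Oryza: it sits inside (Oryza,(Streptococcus,Carpinus)).
Tracing Tsuga: it sits inside (Rattus,Tsuga).
The smallest clade enclosing both is (((Oryza,(Streptococcus,Carpinus)),Drosophila),(((Rattus,Tsuga),Klebsiella),Hylobates)); the answer is its 8 terminal taxa in alphabetical order.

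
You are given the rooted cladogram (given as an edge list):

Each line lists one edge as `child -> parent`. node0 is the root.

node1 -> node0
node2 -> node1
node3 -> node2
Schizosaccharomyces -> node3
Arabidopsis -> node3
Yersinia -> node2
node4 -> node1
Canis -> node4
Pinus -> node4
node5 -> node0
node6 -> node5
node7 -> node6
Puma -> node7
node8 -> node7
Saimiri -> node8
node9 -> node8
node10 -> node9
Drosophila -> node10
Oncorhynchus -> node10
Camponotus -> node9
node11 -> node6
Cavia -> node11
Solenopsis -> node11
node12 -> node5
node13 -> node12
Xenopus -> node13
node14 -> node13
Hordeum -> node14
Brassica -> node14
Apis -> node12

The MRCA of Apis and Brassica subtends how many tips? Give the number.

The MRCA of Apis and Brassica is the node subtending ((Xenopus,(Hordeum,Brassica)),Apis).
That clade contains 4 terminal taxa: Apis, Brassica, Hordeum, Xenopus.

4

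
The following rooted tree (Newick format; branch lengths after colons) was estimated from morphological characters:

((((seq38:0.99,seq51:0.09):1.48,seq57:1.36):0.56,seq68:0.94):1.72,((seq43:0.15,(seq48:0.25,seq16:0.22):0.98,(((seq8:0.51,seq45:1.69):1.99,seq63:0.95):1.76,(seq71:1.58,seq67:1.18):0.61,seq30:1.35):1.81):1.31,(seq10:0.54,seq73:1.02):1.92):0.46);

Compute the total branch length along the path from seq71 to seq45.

The path runs seq71 → … → MRCA → … → seq45; the MRCA is the node subtending (((seq8,seq45),seq63),(seq71,seq67),seq30).
Branch lengths along that path: 1.58 + 0.61 + 1.76 + 1.99 + 1.69 = 7.63.

7.63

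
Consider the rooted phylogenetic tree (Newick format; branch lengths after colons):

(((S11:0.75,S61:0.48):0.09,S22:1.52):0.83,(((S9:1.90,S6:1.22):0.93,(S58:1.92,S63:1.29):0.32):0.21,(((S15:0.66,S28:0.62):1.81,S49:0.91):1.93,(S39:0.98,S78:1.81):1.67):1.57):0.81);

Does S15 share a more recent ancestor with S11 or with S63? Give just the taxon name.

The MRCA of S15 and S63 subtends (((S9,S6),(S58,S63)),(((S15,S28),S49),(S39,S78))) (9 taxa).
The MRCA of S15 and S11 is the root, subtending the entire tree (12 taxa).
The first is nested inside the second, so S15 shares a more recent common ancestor with S63.

S63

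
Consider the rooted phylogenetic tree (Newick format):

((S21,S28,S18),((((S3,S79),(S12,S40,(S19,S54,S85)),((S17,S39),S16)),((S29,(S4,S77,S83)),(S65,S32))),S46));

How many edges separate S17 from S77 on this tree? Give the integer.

The MRCA of S17 and S77 is the node subtending (((S3,S79),(S12,S40,(S19,S54,S85)),((S17,S39),S16)),((S29,(S4,S77,S83)),(S65,S32))).
From S17 up to that node: 4 branches. From S77 up to the same node: 4 branches. Total: 4 + 4 = 8.

8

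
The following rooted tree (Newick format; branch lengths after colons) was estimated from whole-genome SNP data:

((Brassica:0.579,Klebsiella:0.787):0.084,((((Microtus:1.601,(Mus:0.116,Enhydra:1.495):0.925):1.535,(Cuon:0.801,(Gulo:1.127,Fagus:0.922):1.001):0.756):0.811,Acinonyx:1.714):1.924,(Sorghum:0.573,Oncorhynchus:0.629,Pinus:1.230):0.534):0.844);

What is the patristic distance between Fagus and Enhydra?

The path runs Fagus → … → MRCA → … → Enhydra; the MRCA is the node subtending ((Microtus,(Mus,Enhydra)),(Cuon,(Gulo,Fagus))).
Branch lengths along that path: 0.922 + 1.001 + 0.756 + 1.535 + 0.925 + 1.495 = 6.634.

6.634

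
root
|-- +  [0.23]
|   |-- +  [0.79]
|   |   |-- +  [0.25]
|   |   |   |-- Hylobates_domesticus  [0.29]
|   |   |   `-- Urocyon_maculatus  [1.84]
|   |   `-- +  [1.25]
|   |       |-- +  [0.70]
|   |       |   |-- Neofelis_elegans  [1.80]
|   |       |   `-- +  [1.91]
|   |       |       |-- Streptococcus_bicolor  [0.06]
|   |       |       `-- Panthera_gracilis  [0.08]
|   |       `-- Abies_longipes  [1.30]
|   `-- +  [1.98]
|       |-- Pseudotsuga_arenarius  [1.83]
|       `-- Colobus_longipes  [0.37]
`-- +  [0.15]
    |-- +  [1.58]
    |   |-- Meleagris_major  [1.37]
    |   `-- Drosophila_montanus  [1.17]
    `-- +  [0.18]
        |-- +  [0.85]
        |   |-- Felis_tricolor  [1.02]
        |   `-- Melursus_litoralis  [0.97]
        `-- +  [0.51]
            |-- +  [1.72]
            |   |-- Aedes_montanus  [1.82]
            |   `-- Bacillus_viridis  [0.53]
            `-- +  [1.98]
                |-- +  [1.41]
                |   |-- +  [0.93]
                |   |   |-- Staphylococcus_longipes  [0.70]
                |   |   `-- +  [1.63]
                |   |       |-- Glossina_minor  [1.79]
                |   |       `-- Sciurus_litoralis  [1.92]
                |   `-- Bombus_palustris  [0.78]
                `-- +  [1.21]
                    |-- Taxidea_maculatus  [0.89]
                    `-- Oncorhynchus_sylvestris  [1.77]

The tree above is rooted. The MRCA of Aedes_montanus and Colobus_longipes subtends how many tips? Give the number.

The MRCA of Aedes_montanus and Colobus_longipes is the root, so the clade is the entire tree.
That clade contains 20 terminal taxa: Abies_longipes, Aedes_montanus, Bacillus_viridis, Bombus_palustris, Colobus_longipes, Drosophila_montanus, Felis_tricolor, Glossina_minor, Hylobates_domesticus, Meleagris_major, Melursus_litoralis, Neofelis_elegans, Oncorhynchus_sylvestris, Panthera_gracilis, Pseudotsuga_arenarius, Sciurus_litoralis, Staphylococcus_longipes, Streptococcus_bicolor, Taxidea_maculatus, Urocyon_maculatus.

20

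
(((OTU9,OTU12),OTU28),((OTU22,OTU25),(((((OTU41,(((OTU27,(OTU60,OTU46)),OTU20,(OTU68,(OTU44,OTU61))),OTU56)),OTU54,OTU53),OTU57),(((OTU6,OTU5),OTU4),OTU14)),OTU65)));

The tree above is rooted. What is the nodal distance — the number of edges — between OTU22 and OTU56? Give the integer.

9

The MRCA of OTU22 and OTU56 is the node subtending ((OTU22,OTU25),(((((OTU41,(((OTU27,(OTU60,OTU46)),OTU20,(OTU68,(OTU44,OTU61))),OTU56)),OTU54,OTU53),OTU57),(((OTU6,OTU5),OTU4),OTU14)),OTU65)).
From OTU22 up to that node: 2 branches. From OTU56 up to the same node: 7 branches. Total: 2 + 7 = 9.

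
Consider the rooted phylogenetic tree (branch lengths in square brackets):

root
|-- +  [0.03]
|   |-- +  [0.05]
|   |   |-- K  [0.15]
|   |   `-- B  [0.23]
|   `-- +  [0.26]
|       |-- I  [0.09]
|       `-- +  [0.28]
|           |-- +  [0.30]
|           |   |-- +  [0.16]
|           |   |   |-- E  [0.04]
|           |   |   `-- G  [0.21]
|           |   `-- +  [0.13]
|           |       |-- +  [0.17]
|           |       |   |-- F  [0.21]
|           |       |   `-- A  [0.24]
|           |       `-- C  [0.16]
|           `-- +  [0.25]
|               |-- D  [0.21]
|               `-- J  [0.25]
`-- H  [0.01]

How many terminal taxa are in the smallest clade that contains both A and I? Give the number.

8

The MRCA of A and I is the node subtending (I,(((E,G),((F,A),C)),(D,J))).
That clade contains 8 terminal taxa: A, C, D, E, F, G, I, J.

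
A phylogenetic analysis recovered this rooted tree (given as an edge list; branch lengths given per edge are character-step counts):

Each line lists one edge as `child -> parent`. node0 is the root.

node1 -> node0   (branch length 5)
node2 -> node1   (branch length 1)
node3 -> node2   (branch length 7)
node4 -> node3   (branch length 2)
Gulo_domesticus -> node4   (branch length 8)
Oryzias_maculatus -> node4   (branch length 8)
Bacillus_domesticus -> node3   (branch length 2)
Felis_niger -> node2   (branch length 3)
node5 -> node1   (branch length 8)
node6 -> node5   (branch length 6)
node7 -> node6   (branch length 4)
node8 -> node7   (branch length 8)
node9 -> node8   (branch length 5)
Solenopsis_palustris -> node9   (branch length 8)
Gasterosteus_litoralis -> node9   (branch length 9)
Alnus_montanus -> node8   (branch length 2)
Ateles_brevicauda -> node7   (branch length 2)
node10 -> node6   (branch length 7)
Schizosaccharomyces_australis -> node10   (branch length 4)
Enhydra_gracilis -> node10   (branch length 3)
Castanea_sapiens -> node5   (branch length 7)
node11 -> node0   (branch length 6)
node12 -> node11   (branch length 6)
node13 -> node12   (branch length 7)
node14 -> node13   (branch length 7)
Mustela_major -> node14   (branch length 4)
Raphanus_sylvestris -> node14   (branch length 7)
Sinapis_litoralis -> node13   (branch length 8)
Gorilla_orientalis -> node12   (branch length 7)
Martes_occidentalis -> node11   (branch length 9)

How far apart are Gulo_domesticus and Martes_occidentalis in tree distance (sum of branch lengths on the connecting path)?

The path runs Gulo_domesticus → … → MRCA → … → Martes_occidentalis; the MRCA is the root of the tree.
Branch lengths along that path: 8 + 2 + 7 + 1 + 5 + 6 + 9 = 38.

38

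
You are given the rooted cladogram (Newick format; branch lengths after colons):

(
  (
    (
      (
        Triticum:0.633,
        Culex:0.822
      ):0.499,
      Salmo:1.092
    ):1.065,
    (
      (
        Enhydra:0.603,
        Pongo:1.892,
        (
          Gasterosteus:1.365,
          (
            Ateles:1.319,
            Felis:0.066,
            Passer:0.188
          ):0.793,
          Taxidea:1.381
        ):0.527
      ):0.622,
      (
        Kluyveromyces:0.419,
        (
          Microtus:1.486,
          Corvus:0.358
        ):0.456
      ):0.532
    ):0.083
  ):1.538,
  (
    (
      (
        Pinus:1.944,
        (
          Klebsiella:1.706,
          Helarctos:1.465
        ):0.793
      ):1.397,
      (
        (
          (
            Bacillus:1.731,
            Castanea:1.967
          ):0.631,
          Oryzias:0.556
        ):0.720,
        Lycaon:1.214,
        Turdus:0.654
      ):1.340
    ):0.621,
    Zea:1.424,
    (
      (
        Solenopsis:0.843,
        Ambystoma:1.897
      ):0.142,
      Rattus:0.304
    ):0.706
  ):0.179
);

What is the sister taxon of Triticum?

Culex

Triticum attaches to the tree at the node subtending (Triticum,Culex).
The other lineage descending from that same node — the sister group — is the single tip Culex.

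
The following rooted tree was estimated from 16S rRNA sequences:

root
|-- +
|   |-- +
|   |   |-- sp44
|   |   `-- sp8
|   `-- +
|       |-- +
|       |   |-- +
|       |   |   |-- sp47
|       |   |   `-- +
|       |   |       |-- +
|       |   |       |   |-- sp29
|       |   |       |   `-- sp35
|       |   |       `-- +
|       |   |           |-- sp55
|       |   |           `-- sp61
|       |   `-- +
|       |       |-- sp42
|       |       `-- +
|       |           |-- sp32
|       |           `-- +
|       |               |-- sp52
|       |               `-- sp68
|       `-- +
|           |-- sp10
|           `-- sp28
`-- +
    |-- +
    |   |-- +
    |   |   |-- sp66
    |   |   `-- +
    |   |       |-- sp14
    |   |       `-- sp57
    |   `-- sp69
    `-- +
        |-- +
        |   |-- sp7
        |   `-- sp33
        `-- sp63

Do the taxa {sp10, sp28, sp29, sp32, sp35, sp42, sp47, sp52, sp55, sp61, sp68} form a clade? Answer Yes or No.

The most recent common ancestor of these taxa subtends (((sp47,((sp29,sp35),(sp55,sp61))),(sp42,(sp32,(sp52,sp68)))),(sp10,sp28)).
That clade has exactly 11 tips — every listed taxon and nothing else — so the group is monophyletic.

Yes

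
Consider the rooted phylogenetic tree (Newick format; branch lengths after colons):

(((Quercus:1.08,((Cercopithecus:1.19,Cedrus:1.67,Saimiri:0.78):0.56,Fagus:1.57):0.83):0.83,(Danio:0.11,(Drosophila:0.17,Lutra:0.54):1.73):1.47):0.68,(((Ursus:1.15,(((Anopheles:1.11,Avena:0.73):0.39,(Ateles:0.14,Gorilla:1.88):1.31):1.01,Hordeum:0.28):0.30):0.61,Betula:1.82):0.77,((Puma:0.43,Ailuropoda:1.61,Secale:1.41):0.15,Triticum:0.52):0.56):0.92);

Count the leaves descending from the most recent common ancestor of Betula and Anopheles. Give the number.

The MRCA of Betula and Anopheles is the node subtending ((Ursus,(((Anopheles,Avena),(Ateles,Gorilla)),Hordeum)),Betula).
That clade contains 7 terminal taxa: Anopheles, Ateles, Avena, Betula, Gorilla, Hordeum, Ursus.

7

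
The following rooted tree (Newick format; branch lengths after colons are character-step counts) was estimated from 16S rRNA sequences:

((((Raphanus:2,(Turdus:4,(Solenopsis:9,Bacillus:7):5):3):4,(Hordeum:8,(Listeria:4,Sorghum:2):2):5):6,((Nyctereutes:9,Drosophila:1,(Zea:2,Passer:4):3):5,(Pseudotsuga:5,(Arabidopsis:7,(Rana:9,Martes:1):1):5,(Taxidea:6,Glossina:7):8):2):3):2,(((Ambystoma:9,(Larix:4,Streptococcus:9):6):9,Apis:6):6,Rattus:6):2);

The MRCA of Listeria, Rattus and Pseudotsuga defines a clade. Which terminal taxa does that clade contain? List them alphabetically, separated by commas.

Tracing Listeria: it sits inside (Listeria,Sorghum).
Tracing Rattus: it sits inside (((Ambystoma,(Larix,Streptococcus)),Apis),Rattus).
Tracing Pseudotsuga: it sits inside (Pseudotsuga,(Arabidopsis,(Rana,Martes)),(Taxidea,Glossina)).
The smallest clade enclosing all 3 is the whole tree (their MRCA is the root), so the answer is all 22 tips in alphabetical order.

Ambystoma, Apis, Arabidopsis, Bacillus, Drosophila, Glossina, Hordeum, Larix, Listeria, Martes, Nyctereutes, Passer, Pseudotsuga, Rana, Raphanus, Rattus, Solenopsis, Sorghum, Streptococcus, Taxidea, Turdus, Zea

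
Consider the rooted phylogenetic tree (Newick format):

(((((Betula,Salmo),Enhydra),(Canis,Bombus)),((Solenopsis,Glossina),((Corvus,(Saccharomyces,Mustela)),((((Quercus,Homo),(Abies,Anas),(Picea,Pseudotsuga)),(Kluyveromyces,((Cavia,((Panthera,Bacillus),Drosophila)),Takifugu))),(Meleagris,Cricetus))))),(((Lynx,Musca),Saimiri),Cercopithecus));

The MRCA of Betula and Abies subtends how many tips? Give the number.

24

The MRCA of Betula and Abies is the node subtending ((((Betula,Salmo),Enhydra),(Canis,Bombus)),((Solenopsis,Glossina),((Corvus,(Saccharomyces,Mustela)),((((Quercus,Homo),(Abies,Anas),(Picea,Pseudotsuga)),(Kluyveromyces,((Cavia,((Panthera,Bacillus),Drosophila)),Takifugu))),(Meleagris,Cricetus))))).
That clade contains 24 terminal taxa: Abies, Anas, Bacillus, Betula, Bombus, Canis, Cavia, Corvus, Cricetus, Drosophila, Enhydra, Glossina, Homo, Kluyveromyces, Meleagris, Mustela, Panthera, Picea, Pseudotsuga, Quercus, Saccharomyces, Salmo, Solenopsis, Takifugu.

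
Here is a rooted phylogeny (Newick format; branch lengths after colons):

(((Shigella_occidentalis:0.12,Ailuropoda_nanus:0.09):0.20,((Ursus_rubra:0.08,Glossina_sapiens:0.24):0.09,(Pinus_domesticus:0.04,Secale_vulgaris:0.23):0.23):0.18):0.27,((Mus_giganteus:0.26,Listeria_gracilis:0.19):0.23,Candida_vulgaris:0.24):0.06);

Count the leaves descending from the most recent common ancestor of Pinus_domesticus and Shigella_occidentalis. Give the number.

6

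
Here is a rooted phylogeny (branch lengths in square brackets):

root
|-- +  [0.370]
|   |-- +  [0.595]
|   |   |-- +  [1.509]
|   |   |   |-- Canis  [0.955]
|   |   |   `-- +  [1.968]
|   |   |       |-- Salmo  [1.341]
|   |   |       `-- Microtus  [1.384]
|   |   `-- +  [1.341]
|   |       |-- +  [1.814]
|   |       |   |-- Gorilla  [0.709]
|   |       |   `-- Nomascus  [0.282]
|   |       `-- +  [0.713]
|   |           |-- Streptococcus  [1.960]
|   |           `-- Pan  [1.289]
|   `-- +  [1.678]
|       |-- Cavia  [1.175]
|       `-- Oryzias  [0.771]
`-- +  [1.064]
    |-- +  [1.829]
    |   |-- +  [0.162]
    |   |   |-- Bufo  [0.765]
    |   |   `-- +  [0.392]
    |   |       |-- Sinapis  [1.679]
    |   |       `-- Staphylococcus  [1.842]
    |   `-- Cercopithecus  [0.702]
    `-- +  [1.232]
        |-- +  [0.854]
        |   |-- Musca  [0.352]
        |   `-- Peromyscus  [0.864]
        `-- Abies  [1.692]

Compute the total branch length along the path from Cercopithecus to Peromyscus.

5.481

The path runs Cercopithecus → … → MRCA → … → Peromyscus; the MRCA is the node subtending (((Bufo,(Sinapis,Staphylococcus)),Cercopithecus),((Musca,Peromyscus),Abies)).
Branch lengths along that path: 0.702 + 1.829 + 1.232 + 0.854 + 0.864 = 5.481.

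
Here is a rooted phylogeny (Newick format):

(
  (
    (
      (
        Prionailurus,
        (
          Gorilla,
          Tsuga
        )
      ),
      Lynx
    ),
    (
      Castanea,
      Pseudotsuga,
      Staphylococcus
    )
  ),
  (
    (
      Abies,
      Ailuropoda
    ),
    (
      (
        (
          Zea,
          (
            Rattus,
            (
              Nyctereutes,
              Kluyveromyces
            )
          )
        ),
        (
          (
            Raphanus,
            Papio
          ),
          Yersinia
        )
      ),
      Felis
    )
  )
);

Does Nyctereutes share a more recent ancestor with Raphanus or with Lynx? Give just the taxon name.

The MRCA of Nyctereutes and Raphanus subtends ((Zea,(Rattus,(Nyctereutes,Kluyveromyces))),((Raphanus,Papio),Yersinia)) (7 taxa).
The MRCA of Nyctereutes and Lynx is the root, subtending the entire tree (17 taxa).
The first is nested inside the second, so Nyctereutes shares a more recent common ancestor with Raphanus.

Raphanus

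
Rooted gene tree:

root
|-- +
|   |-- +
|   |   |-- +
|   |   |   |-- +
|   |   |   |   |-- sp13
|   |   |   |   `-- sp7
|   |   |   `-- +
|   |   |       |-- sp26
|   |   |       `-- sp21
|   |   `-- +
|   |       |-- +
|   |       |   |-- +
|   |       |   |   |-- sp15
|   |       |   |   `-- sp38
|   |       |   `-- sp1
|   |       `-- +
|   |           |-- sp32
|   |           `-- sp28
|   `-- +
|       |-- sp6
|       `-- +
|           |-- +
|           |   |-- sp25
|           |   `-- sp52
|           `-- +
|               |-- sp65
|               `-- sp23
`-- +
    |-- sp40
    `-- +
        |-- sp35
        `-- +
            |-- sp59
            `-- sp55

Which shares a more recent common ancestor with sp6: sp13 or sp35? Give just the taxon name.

The MRCA of sp6 and sp13 subtends ((((sp13,sp7),(sp26,sp21)),(((sp15,sp38),sp1),(sp32,sp28))),(sp6,((sp25,sp52),(sp65,sp23)))) (14 taxa).
The MRCA of sp6 and sp35 is the root, subtending the entire tree (18 taxa).
The first is nested inside the second, so sp6 shares a more recent common ancestor with sp13.

sp13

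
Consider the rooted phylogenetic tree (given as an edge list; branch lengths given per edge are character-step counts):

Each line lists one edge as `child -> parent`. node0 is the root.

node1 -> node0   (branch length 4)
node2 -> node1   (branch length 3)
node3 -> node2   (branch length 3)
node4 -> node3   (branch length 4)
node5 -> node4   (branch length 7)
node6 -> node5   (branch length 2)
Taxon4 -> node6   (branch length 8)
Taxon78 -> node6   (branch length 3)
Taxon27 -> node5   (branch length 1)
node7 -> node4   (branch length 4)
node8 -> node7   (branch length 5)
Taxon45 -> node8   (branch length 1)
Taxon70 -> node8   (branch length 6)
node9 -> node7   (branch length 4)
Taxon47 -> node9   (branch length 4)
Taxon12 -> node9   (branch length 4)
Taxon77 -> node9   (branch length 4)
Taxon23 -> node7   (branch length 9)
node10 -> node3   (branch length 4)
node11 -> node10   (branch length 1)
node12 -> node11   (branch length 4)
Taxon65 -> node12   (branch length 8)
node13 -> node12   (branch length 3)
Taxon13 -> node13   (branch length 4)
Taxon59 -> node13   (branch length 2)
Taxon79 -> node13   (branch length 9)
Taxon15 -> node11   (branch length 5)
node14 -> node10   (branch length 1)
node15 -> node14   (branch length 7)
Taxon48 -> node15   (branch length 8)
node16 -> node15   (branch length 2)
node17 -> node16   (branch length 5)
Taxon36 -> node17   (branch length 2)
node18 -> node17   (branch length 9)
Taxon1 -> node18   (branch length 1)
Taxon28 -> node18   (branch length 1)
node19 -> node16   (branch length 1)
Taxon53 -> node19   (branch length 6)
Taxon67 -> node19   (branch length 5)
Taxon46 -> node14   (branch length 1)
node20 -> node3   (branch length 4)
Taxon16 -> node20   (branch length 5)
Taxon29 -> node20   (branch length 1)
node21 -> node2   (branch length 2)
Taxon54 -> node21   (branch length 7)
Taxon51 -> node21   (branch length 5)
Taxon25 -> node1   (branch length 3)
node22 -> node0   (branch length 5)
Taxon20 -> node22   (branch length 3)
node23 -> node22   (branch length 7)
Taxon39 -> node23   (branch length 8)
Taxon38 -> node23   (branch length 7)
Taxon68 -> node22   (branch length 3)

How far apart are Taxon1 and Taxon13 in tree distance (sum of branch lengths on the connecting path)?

37

The path runs Taxon1 → … → MRCA → … → Taxon13; the MRCA is the node subtending (((Taxon65,(Taxon13,Taxon59,Taxon79)),Taxon15),((Taxon48,((Taxon36,(Taxon1,Taxon28)),(Taxon53,Taxon67))),Taxon46)).
Branch lengths along that path: 1 + 9 + 5 + 2 + 7 + 1 + 1 + 4 + 3 + 4 = 37.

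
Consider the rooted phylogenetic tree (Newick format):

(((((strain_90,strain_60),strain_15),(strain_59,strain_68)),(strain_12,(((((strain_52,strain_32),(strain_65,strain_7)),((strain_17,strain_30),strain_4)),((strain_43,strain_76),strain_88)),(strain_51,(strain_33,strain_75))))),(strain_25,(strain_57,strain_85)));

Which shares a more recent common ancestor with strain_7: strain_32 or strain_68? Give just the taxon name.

strain_32

The MRCA of strain_7 and strain_32 subtends ((strain_52,strain_32),(strain_65,strain_7)) (4 taxa).
The MRCA of strain_7 and strain_68 subtends ((((strain_90,strain_60),strain_15),(strain_59,strain_68)),(strain_12,(((((strain_52,strain_32),(strain_65,strain_7)),((strain_17,strain_30),strain_4)),((strain_43,strain_76),strain_88)),(strain_51,(strain_33,strain_75))))) (19 taxa).
The first is nested inside the second, so strain_7 shares a more recent common ancestor with strain_32.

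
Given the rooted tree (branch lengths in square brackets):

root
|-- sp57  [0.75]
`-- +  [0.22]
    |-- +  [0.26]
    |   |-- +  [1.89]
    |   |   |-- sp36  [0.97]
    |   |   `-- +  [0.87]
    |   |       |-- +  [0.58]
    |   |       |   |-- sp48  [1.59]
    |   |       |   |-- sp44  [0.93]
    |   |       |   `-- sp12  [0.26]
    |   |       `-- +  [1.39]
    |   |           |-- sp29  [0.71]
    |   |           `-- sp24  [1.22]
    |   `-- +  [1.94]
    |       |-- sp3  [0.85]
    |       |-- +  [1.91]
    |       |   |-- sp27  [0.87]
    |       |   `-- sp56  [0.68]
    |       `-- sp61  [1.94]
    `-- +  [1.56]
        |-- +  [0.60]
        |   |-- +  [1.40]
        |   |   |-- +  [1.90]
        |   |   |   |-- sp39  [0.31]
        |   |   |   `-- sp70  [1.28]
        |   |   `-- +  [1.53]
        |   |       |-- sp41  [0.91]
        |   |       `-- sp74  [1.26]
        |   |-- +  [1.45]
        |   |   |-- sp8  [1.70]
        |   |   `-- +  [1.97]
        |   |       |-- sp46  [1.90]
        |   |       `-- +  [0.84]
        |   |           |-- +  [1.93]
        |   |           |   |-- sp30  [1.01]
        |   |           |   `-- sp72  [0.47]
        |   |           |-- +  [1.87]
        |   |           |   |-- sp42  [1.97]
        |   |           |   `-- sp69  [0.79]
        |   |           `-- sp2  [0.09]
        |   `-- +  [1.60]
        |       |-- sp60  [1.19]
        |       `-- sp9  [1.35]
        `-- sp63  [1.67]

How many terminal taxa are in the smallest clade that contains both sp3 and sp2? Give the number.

24

The MRCA of sp3 and sp2 is the node subtending (((sp36,((sp48,sp44,sp12),(sp29,sp24))),(sp3,(sp27,sp56),sp61)),((((sp39,sp70),(sp41,sp74)),(sp8,(sp46,((sp30,sp72),(sp42,sp69),sp2))),(sp60,sp9)),sp63)).
That clade contains 24 terminal taxa: sp12, sp2, sp24, sp27, sp29, sp3, sp30, sp36, sp39, sp41, sp42, sp44, sp46, sp48, sp56, sp60, sp61, sp63, sp69, sp70, sp72, sp74, sp8, sp9.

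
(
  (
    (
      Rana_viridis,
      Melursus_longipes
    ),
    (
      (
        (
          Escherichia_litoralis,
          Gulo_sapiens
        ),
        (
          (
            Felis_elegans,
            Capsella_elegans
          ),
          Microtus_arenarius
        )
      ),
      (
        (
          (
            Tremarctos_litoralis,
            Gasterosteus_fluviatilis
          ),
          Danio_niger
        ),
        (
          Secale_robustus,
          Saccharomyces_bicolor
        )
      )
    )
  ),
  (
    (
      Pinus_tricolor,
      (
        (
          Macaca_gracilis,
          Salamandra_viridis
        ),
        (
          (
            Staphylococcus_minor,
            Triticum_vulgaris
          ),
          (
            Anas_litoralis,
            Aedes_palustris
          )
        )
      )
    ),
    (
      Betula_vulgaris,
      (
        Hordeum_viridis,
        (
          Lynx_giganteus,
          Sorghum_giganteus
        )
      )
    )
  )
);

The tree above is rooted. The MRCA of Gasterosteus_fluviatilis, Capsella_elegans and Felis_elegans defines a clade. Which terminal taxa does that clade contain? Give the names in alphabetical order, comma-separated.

Capsella_elegans, Danio_niger, Escherichia_litoralis, Felis_elegans, Gasterosteus_fluviatilis, Gulo_sapiens, Microtus_arenarius, Saccharomyces_bicolor, Secale_robustus, Tremarctos_litoralis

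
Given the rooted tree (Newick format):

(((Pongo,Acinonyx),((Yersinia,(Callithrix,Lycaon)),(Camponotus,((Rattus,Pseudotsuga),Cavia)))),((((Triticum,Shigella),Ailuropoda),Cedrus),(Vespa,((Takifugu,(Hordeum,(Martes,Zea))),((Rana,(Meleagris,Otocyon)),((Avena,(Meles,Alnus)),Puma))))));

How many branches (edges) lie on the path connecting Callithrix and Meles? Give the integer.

13

The MRCA of Callithrix and Meles is the root of the tree.
From Callithrix up to that node: 5 branches. From Meles up to the same node: 8 branches. Total: 5 + 8 = 13.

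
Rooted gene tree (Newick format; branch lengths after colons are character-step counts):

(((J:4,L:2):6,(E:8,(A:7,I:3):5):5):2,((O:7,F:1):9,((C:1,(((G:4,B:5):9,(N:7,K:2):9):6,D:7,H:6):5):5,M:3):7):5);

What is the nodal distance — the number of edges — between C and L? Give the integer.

7

The MRCA of C and L is the root of the tree.
From C up to that node: 4 branches. From L up to the same node: 3 branches. Total: 4 + 3 = 7.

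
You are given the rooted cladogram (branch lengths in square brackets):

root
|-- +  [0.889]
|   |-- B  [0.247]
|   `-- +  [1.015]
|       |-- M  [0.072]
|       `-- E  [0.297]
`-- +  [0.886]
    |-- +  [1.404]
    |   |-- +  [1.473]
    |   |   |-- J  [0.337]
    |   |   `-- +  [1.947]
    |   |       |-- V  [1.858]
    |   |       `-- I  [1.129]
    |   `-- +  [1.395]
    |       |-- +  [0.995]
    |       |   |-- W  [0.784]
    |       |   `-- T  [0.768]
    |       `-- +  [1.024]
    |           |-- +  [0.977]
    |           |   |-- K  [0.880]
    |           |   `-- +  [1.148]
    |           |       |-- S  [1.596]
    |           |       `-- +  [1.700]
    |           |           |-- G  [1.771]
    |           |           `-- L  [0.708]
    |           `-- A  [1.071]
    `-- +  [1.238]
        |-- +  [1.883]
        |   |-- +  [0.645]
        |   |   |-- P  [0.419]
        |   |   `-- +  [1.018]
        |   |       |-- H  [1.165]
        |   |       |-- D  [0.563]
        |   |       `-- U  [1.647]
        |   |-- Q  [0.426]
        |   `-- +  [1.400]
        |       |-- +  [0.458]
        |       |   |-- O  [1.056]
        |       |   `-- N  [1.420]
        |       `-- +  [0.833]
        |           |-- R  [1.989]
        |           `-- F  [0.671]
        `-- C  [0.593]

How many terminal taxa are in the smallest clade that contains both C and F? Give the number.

The MRCA of C and F is the node subtending (((P,(H,D,U)),Q,((O,N),(R,F))),C).
That clade contains 10 terminal taxa: C, D, F, H, N, O, P, Q, R, U.

10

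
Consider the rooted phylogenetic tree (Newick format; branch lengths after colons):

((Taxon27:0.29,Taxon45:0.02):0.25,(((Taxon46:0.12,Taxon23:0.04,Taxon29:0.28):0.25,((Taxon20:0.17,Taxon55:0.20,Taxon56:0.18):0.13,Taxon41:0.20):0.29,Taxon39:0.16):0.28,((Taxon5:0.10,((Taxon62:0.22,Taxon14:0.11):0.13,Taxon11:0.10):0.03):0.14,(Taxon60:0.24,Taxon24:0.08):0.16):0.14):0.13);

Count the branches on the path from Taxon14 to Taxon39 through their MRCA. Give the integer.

7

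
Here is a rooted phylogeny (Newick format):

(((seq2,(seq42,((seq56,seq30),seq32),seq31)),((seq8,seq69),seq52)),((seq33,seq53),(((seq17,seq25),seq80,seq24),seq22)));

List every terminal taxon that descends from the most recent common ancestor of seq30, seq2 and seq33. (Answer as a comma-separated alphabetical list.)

Tracing seq30: it sits inside (seq56,seq30).
Tracing seq2: it sits inside (seq2,(seq42,((seq56,seq30),seq32),seq31)).
Tracing seq33: it sits inside (seq33,seq53).
The smallest clade enclosing all 3 is the whole tree (their MRCA is the root), so the answer is all 16 tips in alphabetical order.

seq17, seq2, seq22, seq24, seq25, seq30, seq31, seq32, seq33, seq42, seq52, seq53, seq56, seq69, seq8, seq80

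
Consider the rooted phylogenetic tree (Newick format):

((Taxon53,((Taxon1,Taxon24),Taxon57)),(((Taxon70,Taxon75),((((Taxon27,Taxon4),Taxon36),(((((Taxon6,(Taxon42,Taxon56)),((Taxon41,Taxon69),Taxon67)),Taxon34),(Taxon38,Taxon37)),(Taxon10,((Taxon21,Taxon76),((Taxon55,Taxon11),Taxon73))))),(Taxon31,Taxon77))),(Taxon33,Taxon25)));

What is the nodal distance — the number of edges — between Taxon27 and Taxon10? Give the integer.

6

The MRCA of Taxon27 and Taxon10 is the node subtending (((Taxon27,Taxon4),Taxon36),(((((Taxon6,(Taxon42,Taxon56)),((Taxon41,Taxon69),Taxon67)),Taxon34),(Taxon38,Taxon37)),(Taxon10,((Taxon21,Taxon76),((Taxon55,Taxon11),Taxon73))))).
From Taxon27 up to that node: 3 branches. From Taxon10 up to the same node: 3 branches. Total: 3 + 3 = 6.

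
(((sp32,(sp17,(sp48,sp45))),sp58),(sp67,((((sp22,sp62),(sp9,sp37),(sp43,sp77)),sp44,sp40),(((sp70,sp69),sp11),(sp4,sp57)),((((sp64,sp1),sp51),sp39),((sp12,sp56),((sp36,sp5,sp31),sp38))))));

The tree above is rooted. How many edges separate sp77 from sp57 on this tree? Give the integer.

7

The MRCA of sp77 and sp57 is the node subtending ((((sp22,sp62),(sp9,sp37),(sp43,sp77)),sp44,sp40),(((sp70,sp69),sp11),(sp4,sp57)),((((sp64,sp1),sp51),sp39),((sp12,sp56),((sp36,sp5,sp31),sp38)))).
From sp77 up to that node: 4 branches. From sp57 up to the same node: 3 branches. Total: 4 + 3 = 7.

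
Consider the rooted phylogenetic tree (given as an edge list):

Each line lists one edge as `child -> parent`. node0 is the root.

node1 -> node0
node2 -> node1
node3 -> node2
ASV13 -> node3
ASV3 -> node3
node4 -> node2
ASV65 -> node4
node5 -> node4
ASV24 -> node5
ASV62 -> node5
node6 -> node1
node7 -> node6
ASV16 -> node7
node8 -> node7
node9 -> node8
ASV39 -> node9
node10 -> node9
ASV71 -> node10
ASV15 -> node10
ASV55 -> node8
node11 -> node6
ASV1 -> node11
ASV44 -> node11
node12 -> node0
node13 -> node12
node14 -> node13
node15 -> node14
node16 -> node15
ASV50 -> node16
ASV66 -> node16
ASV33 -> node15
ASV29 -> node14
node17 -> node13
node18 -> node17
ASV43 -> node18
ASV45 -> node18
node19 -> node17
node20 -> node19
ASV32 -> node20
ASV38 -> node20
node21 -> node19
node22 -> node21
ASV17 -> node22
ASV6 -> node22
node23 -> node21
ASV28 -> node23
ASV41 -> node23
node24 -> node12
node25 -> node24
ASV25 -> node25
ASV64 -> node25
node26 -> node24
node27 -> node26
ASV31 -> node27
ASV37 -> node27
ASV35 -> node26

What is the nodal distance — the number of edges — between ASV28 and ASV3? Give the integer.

11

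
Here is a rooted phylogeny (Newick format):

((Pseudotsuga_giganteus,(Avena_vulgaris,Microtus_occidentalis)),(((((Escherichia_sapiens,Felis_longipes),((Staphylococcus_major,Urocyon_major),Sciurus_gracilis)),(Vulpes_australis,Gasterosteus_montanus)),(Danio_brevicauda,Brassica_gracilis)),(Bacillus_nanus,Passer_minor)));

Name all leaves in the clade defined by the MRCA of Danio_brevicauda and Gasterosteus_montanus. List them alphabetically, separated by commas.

Tracing Danio_brevicauda: it sits inside (Danio_brevicauda,Brassica_gracilis).
Tracing Gasterosteus_montanus: it sits inside (Vulpes_australis,Gasterosteus_montanus).
The smallest clade enclosing both is ((((Escherichia_sapiens,Felis_longipes),((Staphylococcus_major,Urocyon_major),Sciurus_gracilis)),(Vulpes_australis,Gasterosteus_montanus)),(Danio_brevicauda,Brassica_gracilis)); the answer is its 9 terminal taxa in alphabetical order.

Brassica_gracilis, Danio_brevicauda, Escherichia_sapiens, Felis_longipes, Gasterosteus_montanus, Sciurus_gracilis, Staphylococcus_major, Urocyon_major, Vulpes_australis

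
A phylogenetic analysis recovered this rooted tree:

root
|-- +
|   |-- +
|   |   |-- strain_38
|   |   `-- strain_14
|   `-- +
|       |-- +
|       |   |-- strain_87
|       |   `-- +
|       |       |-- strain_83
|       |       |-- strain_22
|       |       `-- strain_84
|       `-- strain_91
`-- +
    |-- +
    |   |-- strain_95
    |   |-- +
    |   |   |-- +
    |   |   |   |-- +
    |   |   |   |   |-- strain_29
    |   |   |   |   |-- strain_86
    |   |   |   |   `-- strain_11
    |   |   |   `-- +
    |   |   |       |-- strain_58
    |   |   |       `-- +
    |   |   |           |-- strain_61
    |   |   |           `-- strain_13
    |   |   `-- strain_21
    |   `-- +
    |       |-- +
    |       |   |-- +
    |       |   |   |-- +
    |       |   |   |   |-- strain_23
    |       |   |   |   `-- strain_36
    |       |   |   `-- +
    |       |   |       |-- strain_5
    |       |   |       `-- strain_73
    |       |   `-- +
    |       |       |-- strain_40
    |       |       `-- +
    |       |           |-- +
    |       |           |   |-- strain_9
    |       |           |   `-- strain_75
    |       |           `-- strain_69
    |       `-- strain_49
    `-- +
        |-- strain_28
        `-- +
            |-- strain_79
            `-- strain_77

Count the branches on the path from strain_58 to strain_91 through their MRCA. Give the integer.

The MRCA of strain_58 and strain_91 is the root of the tree.
From strain_58 up to that node: 6 branches. From strain_91 up to the same node: 3 branches. Total: 6 + 3 = 9.

9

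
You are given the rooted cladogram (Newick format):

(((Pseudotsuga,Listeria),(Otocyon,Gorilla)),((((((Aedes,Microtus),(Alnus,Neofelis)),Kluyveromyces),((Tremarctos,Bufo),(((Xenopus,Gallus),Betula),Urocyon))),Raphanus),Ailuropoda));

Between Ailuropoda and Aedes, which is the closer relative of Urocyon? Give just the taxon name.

Aedes

The MRCA of Urocyon and Aedes subtends ((((Aedes,Microtus),(Alnus,Neofelis)),Kluyveromyces),((Tremarctos,Bufo),(((Xenopus,Gallus),Betula),Urocyon))) (11 taxa).
The MRCA of Urocyon and Ailuropoda subtends ((((((Aedes,Microtus),(Alnus,Neofelis)),Kluyveromyces),((Tremarctos,Bufo),(((Xenopus,Gallus),Betula),Urocyon))),Raphanus),Ailuropoda) (13 taxa).
The first is nested inside the second, so Urocyon shares a more recent common ancestor with Aedes.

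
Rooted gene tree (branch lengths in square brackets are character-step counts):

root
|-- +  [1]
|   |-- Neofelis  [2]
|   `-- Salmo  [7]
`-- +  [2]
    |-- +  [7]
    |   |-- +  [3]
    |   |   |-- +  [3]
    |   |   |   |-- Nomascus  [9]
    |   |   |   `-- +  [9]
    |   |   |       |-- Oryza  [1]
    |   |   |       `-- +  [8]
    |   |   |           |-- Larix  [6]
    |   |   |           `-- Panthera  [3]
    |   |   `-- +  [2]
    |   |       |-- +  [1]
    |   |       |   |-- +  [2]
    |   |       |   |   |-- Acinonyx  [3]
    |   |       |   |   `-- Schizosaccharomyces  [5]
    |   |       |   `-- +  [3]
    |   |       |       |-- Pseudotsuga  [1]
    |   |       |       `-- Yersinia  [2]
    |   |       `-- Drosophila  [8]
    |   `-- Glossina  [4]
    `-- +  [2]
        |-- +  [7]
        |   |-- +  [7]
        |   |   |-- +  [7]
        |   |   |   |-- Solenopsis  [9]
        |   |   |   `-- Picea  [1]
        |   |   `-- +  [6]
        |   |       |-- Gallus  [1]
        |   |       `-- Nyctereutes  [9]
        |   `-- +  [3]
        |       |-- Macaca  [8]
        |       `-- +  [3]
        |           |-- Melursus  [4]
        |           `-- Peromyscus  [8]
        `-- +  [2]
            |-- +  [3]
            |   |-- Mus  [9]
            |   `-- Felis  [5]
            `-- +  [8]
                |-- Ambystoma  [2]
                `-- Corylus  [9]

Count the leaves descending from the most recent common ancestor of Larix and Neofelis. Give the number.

23

The MRCA of Larix and Neofelis is the root, so the clade is the entire tree.
That clade contains 23 terminal taxa: Acinonyx, Ambystoma, Corylus, Drosophila, Felis, Gallus, Glossina, Larix, Macaca, Melursus, Mus, Neofelis, Nomascus, Nyctereutes, Oryza, Panthera, Peromyscus, Picea, Pseudotsuga, Salmo, Schizosaccharomyces, Solenopsis, Yersinia.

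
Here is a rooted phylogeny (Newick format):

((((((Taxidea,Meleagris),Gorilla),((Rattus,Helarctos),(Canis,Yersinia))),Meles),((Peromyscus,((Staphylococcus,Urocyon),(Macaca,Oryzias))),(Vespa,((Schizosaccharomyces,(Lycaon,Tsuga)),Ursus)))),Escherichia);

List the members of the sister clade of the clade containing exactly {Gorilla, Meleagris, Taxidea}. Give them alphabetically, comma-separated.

Canis, Helarctos, Rattus, Yersinia

The clade containing exactly {Gorilla, Meleagris, Taxidea} attaches to the tree at the node subtending (((Taxidea,Meleagris),Gorilla),((Rattus,Helarctos),(Canis,Yersinia))).
The other lineage descending from that same node — the sister group — is ((Rattus,Helarctos),(Canis,Yersinia)); its 4 tips in alphabetical order are the answer.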